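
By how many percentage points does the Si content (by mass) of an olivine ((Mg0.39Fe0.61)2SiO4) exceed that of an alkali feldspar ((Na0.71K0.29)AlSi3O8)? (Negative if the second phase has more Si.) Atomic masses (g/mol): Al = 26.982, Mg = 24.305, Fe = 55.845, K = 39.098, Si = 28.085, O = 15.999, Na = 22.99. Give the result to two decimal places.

-15.89 percentage points

First mineral: 28.085 g Si in 179.170 g formula = 15.68 wt% Si.
Second mineral: 84.255 g Si in 266.890 g formula = 31.57 wt% Si.
15.68% − 31.57% gives a difference of -15.89 percentage points.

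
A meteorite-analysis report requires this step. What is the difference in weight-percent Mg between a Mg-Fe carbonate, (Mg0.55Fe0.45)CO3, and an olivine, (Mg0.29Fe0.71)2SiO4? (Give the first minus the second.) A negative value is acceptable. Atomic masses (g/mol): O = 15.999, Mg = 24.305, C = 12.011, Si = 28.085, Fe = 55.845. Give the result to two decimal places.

5.97 percentage points

M((Mg0.55Fe0.45)CO3) = 98.506 g/mol, so wt% Mg = 13.368/98.506 × 100 = 13.57%.
M((Mg0.29Fe0.71)2SiO4) = 185.478 g/mol, so wt% Mg = 14.097/185.478 × 100 = 7.60%.
13.57 − 7.60 = 5.97 pp.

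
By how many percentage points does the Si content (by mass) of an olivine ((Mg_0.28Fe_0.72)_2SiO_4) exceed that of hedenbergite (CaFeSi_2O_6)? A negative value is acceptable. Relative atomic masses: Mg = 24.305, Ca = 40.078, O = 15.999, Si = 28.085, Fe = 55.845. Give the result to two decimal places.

-7.55 percentage points

M((Mg_0.28Fe_0.72)_2SiO_4) = 186.109 g/mol, so wt% Si = 28.085/186.109 × 100 = 15.09%.
M(CaFeSi_2O_6) = 248.087 g/mol, so wt% Si = 56.170/248.087 × 100 = 22.64%.
15.09 − 22.64 = -7.55 pp.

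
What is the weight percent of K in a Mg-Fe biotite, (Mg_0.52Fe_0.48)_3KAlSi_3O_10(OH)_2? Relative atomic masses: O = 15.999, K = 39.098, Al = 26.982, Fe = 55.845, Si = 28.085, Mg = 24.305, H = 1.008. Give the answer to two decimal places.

8.45 mass %

M((Mg_0.52Fe_0.48)_3KAlSi_3O_10(OH)_2) = 462.672 g/mol.
K contributes 1 × 39.098 = 39.098 g per mole.
39.098/462.672 = 0.0845 → 8.45%.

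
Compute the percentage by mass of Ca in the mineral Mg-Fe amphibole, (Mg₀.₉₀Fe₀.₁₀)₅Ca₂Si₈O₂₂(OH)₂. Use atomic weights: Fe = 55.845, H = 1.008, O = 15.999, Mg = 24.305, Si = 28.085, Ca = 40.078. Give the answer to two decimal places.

9.68 mass %

M((Mg₀.₉₀Fe₀.₁₀)₅Ca₂Si₈O₂₂(OH)₂) = 828.123 g/mol.
Ca contributes 2 × 40.078 = 80.156 g per mole.
80.156/828.123 = 0.0968 → 9.68%.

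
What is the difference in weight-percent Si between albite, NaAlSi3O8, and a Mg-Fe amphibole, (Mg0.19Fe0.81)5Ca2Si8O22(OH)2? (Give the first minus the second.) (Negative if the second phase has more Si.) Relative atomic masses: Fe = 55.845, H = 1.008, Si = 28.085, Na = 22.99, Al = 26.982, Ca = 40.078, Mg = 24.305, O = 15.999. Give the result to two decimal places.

8.23 percentage points

M(NaAlSi3O8) = 262.219 g/mol, so wt% Si = 84.255/262.219 × 100 = 32.13%.
M((Mg0.19Fe0.81)5Ca2Si8O22(OH)2) = 940.090 g/mol, so wt% Si = 224.680/940.090 × 100 = 23.90%.
32.13 − 23.90 = 8.23 pp.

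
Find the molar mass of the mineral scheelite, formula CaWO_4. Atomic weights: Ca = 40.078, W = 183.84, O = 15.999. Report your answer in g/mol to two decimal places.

The formula mass is the sum 1(40.078) + 1(183.84) + 4(15.999).

287.91 g/mol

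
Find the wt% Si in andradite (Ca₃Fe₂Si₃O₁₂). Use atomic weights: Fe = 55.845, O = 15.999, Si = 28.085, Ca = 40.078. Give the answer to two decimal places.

16.58 weight percent

M(Ca₃Fe₂Si₃O₁₂) = 508.167 g/mol.
Si contributes 3 × 28.085 = 84.255 g per mole.
84.255/508.167 = 0.1658 → 16.58%.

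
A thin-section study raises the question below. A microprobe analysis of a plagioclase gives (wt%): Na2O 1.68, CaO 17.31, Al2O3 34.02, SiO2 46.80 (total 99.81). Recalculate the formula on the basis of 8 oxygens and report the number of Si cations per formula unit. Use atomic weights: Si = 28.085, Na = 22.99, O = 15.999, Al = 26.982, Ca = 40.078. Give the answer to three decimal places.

2.153 Si apfu

1.68 wt% Na2O ÷ 61.979 g/mol = 0.02711 mol, giving 0.05422 Na and 0.02711 O.
17.31 wt% CaO ÷ 56.077 g/mol = 0.30868 mol, giving 0.30868 Ca and 0.30868 O.
34.02 wt% Al2O3 ÷ 101.961 g/mol = 0.33366 mol, giving 0.66732 Al and 1.00098 O.
46.80 wt% SiO2 ÷ 60.083 g/mol = 0.77892 mol, giving 0.77892 Si and 1.55784 O.
Oxygen sums to 2.89461; scaling by 8/2.89461 = 2.76376 puts the formula on 8 O.
Si: 0.77892 × 2.76376 = 2.153 atoms per formula unit.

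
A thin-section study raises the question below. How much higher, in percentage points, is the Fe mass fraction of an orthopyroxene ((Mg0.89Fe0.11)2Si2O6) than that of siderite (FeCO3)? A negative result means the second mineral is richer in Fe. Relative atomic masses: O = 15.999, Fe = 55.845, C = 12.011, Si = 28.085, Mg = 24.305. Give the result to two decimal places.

M((Mg0.89Fe0.11)2Si2O6) = 207.713 g/mol, so wt% Fe = 12.286/207.713 × 100 = 5.91%.
M(FeCO3) = 115.853 g/mol, so wt% Fe = 55.845/115.853 × 100 = 48.20%.
5.91 − 48.20 = -42.29 pp.

-42.29 percentage points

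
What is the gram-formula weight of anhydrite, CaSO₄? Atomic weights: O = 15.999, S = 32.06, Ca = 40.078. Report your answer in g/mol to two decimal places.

136.13 g/mol

The formula mass is the sum 1(40.078) + 1(32.06) + 4(15.999).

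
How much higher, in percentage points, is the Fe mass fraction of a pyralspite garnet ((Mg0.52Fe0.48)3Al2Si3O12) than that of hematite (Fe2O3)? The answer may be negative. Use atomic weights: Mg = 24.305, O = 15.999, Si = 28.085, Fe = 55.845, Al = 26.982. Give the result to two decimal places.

M((Mg0.52Fe0.48)3Al2Si3O12) = 448.540 g/mol, so wt% Fe = 80.417/448.540 × 100 = 17.93%.
M(Fe2O3) = 159.687 g/mol, so wt% Fe = 111.690/159.687 × 100 = 69.94%.
17.93 − 69.94 = -52.01 pp.

-52.01 percentage points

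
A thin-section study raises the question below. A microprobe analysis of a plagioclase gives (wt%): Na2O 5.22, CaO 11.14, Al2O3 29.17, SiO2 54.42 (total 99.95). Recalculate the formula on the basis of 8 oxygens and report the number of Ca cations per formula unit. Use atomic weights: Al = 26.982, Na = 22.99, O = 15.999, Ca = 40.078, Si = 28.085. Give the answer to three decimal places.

0.538 Ca apfu

Na2O: 5.22/61.979 = 0.08422 mol → 0.16844 mol Na, 0.08422 mol O.
CaO: 11.14/56.077 = 0.19866 mol → 0.19866 mol Ca, 0.19866 mol O.
Al2O3: 29.17/101.961 = 0.28609 mol → 0.57218 mol Al, 0.85827 mol O.
SiO2: 54.42/60.083 = 0.90575 mol → 0.90575 mol Si, 1.81150 mol O.
Total oxygen = 2.95265 mol. Normalization factor = 8/2.95265 = 2.70943.
Ca per 8 O = 0.19866 × 2.70943 = 0.538.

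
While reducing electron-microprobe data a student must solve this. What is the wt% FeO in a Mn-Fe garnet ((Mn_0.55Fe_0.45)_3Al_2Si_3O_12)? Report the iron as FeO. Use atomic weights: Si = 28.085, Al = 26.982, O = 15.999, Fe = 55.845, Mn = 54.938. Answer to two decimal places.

Molar mass of (Mn_0.55Fe_0.45)_3Al_2Si_3O_12 = 1.65·54.938 + 1.35·55.845 + 2·26.982 + 3·28.085 + 12·15.999 = 496.245 g/mol.
Each formula unit contains 1.35 Fe, equivalent to 1.35/1 = 1.3500 mol FeO.
M(FeO) = 1×55.845 + 1×15.999 = 71.844 g/mol.
Mass of FeO per formula unit = 1.3500 × 71.844 = 96.989 g.
FeO wt% = 96.989 / 496.245 × 100 = 19.54%.

19.54 wt%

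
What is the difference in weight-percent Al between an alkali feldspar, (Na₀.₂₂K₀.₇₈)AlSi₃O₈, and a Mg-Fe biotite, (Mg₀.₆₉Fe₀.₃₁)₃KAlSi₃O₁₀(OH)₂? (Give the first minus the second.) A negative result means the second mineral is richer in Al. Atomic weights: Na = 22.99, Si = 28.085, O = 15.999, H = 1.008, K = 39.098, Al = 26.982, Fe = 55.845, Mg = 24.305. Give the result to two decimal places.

First mineral: 26.982 g Al in 274.783 g formula = 9.82 wt% Al.
Second mineral: 26.982 g Al in 446.586 g formula = 6.04 wt% Al.
9.82% − 6.04% gives a difference of 3.78 percentage points.

3.78 percentage points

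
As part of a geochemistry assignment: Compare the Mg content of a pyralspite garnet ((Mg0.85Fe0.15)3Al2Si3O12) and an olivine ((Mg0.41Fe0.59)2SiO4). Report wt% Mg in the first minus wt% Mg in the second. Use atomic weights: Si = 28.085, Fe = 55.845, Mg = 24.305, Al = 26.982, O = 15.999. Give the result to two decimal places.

Mg in (Mg0.85Fe0.15)3Al2Si3O12: molar mass 417.315 g/mol; 2.55×24.305 = 61.978 g → 14.85 wt%.
Mg in (Mg0.41Fe0.59)2SiO4: molar mass 177.908 g/mol; 0.82×24.305 = 19.930 g → 11.20 wt%.
Difference = 14.85 − 11.20 = 3.65 percentage points.

3.65 percentage points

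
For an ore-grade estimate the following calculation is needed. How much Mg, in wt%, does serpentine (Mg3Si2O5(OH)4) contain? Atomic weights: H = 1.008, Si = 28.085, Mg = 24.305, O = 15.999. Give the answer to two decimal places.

Molar mass of Mg3Si2O5(OH)4: 3×24.305 + 2×28.085 + 9×15.999 + 4×1.008 = 277.108 g/mol.
Mass of Mg per formula unit: 3 × 24.305 = 72.915 g.
Weight fraction Mg = 72.915 / 277.108 = 0.2631.

26.31 wt%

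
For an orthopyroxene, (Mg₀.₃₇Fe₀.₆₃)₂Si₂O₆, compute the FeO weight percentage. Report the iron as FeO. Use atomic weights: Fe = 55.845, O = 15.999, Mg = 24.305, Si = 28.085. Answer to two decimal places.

37.64 wt%

Molar mass of (Mg₀.₃₇Fe₀.₆₃)₂Si₂O₆ = 0.74×24.305 + 1.26×55.845 + 2×28.085 + 6×15.999 = 240.514 g/mol.
Each formula unit contains 1.26 Fe, equivalent to 1.26/1 = 1.2600 mol FeO.
M(FeO) = 1×55.845 + 1×15.999 = 71.844 g/mol.
Mass of FeO per formula unit = 1.2600 × 71.844 = 90.523 g.
FeO wt% = 90.523 / 240.514 × 100 = 37.64%.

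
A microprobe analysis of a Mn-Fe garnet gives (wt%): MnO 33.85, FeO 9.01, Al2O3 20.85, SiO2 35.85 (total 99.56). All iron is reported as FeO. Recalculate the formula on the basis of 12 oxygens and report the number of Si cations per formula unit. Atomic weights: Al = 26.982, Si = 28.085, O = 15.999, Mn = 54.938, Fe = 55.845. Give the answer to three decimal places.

2.972 Si apfu

33.85 wt% MnO ÷ 70.937 g/mol = 0.47718 mol, giving 0.47718 Mn and 0.47718 O.
9.01 wt% FeO ÷ 71.844 g/mol = 0.12541 mol, giving 0.12541 Fe and 0.12541 O.
20.85 wt% Al2O3 ÷ 101.961 g/mol = 0.20449 mol, giving 0.40898 Al and 0.61347 O.
35.85 wt% SiO2 ÷ 60.083 g/mol = 0.59667 mol, giving 0.59667 Si and 1.19334 O.
Oxygen sums to 2.40940; scaling by 12/2.40940 = 4.98049 puts the formula on 12 O.
Si: 0.59667 × 4.98049 = 2.972 atoms per formula unit.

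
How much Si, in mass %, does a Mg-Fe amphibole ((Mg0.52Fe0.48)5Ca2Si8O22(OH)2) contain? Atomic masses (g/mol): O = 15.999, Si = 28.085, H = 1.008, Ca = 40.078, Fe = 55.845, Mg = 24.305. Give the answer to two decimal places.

Formula mass = 2.60×24.305 + 2.40×55.845 + 2×40.078 + 8×28.085 + 24×15.999 + 2×1.008 = 888.049 g/mol, of which 224.680 g is Si.
So Si makes up 224.680/888.049 = 0.2530 of the mass, i.e. 25.30%.

25.30 mass %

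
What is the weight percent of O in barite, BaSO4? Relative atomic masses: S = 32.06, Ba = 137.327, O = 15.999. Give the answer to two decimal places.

27.42 mass %

Formula mass = 1×137.327 + 1×32.06 + 4×15.999 = 233.383 g/mol, of which 63.996 g is O.
So O makes up 63.996/233.383 = 0.2742 of the mass, i.e. 27.42%.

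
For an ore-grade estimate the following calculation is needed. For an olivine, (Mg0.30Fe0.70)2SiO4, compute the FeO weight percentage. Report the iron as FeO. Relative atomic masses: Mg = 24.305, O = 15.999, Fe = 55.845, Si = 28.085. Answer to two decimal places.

Molar mass of (Mg0.30Fe0.70)2SiO4 = 0.60*24.305 + 1.40*55.845 + 1*28.085 + 4*15.999 = 184.847 g/mol.
Each formula unit contains 1.40 Fe, equivalent to 1.40/1 = 1.4000 mol FeO.
M(FeO) = 1×55.845 + 1×15.999 = 71.844 g/mol.
Mass of FeO per formula unit = 1.4000 × 71.844 = 100.582 g.
FeO wt% = 100.582 / 184.847 × 100 = 54.41%.

54.41 wt%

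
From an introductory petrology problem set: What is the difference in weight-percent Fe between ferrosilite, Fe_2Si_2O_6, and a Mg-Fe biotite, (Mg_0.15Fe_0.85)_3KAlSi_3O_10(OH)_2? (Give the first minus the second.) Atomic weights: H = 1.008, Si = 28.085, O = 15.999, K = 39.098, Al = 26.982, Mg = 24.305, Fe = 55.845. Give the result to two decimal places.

13.72 percentage points

First mineral: 111.690 g Fe in 263.854 g formula = 42.33 wt% Fe.
Second mineral: 142.405 g Fe in 497.681 g formula = 28.61 wt% Fe.
42.33% − 28.61% gives a difference of 13.72 percentage points.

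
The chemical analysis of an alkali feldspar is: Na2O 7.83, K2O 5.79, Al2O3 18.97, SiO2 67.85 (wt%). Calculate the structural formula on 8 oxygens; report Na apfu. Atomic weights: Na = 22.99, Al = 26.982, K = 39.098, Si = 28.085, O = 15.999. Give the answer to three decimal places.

0.673 Na apfu

Na2O: 7.83/61.979 = 0.12633 mol → 0.25266 mol Na, 0.12633 mol O.
K2O: 5.79/94.195 = 0.06147 mol → 0.12294 mol K, 0.06147 mol O.
Al2O3: 18.97/101.961 = 0.18605 mol → 0.37210 mol Al, 0.55815 mol O.
SiO2: 67.85/60.083 = 1.12927 mol → 1.12927 mol Si, 2.25854 mol O.
Total oxygen = 3.00449 mol. Normalization factor = 8/3.00449 = 2.66268.
Na per 8 O = 0.25266 × 2.66268 = 0.673.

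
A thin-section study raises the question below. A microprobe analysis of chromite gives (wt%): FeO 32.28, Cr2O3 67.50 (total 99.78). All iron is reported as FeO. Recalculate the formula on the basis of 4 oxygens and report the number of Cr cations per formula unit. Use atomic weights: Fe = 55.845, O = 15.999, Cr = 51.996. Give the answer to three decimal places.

1.994 Cr apfu

32.28 wt% FeO ÷ 71.844 g/mol = 0.44931 mol, giving 0.44931 Fe and 0.44931 O.
67.50 wt% Cr2O3 ÷ 151.989 g/mol = 0.44411 mol, giving 0.88822 Cr and 1.33233 O.
Oxygen sums to 1.78164; scaling by 4/1.78164 = 2.24512 puts the formula on 4 O.
Cr: 0.88822 × 2.24512 = 1.994 atoms per formula unit.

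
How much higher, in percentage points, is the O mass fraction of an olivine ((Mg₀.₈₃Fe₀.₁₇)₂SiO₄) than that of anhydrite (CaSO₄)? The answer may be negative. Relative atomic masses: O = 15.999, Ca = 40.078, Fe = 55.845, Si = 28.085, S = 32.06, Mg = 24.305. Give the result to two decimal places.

First mineral: 63.996 g O in 151.415 g formula = 42.27 wt% O.
Second mineral: 63.996 g O in 136.134 g formula = 47.01 wt% O.
42.27% − 47.01% gives a difference of -4.74 percentage points.

-4.74 percentage points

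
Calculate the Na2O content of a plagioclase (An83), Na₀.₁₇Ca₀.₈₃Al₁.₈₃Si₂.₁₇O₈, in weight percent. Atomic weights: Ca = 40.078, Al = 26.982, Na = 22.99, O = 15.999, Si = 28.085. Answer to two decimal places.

Formula mass = 275.487 g/mol.
0.17 Na → 0.0850 mol Na2O per formula unit; M(Na2O) = 61.979, so Na2O mass = 5.268 g.
5.268/275.487 × 100 = 1.91 wt%.

1.91 wt%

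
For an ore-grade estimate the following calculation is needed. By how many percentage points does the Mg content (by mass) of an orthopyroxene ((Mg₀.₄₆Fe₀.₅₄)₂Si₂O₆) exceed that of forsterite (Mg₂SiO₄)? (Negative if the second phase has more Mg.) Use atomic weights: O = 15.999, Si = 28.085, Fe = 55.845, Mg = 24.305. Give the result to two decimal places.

M((Mg₀.₄₆Fe₀.₅₄)₂Si₂O₆) = 234.837 g/mol, so wt% Mg = 22.361/234.837 × 100 = 9.52%.
M(Mg₂SiO₄) = 140.691 g/mol, so wt% Mg = 48.610/140.691 × 100 = 34.55%.
9.52 − 34.55 = -25.03 pp.

-25.03 percentage points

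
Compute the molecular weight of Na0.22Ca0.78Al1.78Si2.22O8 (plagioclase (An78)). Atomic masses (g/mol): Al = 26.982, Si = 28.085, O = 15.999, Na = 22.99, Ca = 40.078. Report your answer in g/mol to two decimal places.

M = 0.22(22.99) + 0.78(40.078) + 1.78(26.982) + 2.22(28.085) + 8(15.999)

274.69 g/mol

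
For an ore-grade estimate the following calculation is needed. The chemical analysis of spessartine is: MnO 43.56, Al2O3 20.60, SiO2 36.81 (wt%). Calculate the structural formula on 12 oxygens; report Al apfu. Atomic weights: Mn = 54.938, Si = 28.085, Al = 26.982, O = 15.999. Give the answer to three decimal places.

43.56 wt% MnO ÷ 70.937 g/mol = 0.61407 mol, giving 0.61407 Mn and 0.61407 O.
20.60 wt% Al2O3 ÷ 101.961 g/mol = 0.20204 mol, giving 0.40408 Al and 0.60612 O.
36.81 wt% SiO2 ÷ 60.083 g/mol = 0.61265 mol, giving 0.61265 Si and 1.22530 O.
Oxygen sums to 2.44549; scaling by 12/2.44549 = 4.90699 puts the formula on 12 O.
Al: 0.40408 × 4.90699 = 1.983 atoms per formula unit.

1.983 Al apfu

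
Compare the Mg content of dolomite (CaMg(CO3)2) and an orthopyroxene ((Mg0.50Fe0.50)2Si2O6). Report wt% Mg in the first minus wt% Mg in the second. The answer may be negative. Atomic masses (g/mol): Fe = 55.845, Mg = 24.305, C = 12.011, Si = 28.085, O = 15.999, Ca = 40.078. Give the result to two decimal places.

2.72 percentage points

M(CaMg(CO3)2) = 184.399 g/mol, so wt% Mg = 24.305/184.399 × 100 = 13.18%.
M((Mg0.50Fe0.50)2Si2O6) = 232.314 g/mol, so wt% Mg = 24.305/232.314 × 100 = 10.46%.
13.18 − 10.46 = 2.72 pp.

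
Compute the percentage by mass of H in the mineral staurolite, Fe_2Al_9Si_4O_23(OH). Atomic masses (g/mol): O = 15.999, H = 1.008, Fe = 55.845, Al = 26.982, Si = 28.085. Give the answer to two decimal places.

0.12 wt%

M(Fe_2Al_9Si_4O_23(OH)) = 851.852 g/mol.
H contributes 1 × 1.008 = 1.008 g per mole.
1.008/851.852 = 0.0012 → 0.12%.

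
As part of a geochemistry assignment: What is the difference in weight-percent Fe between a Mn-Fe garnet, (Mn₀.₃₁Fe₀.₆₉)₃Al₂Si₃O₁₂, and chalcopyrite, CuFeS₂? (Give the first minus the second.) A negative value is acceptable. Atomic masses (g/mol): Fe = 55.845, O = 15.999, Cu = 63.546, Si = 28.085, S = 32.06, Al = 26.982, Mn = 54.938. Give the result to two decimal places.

-7.17 percentage points

M((Mn₀.₃₁Fe₀.₆₉)₃Al₂Si₃O₁₂) = 496.898 g/mol, so wt% Fe = 115.599/496.898 × 100 = 23.26%.
M(CuFeS₂) = 183.511 g/mol, so wt% Fe = 55.845/183.511 × 100 = 30.43%.
23.26 − 30.43 = -7.17 pp.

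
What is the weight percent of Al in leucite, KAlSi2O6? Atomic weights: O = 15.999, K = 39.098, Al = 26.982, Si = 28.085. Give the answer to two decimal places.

Formula mass = 1×39.098 + 1×26.982 + 2×28.085 + 6×15.999 = 218.244 g/mol, of which 26.982 g is Al.
So Al makes up 26.982/218.244 = 0.1236 of the mass, i.e. 12.36%.

12.36 weight percent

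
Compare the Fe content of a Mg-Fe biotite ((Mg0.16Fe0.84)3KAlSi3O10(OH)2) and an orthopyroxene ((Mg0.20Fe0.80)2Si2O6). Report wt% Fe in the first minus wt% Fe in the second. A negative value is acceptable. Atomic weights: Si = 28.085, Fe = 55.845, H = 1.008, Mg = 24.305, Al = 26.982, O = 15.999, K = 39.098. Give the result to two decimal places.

M((Mg0.16Fe0.84)3KAlSi3O10(OH)2) = 496.735 g/mol, so wt% Fe = 140.729/496.735 × 100 = 28.33%.
M((Mg0.20Fe0.80)2Si2O6) = 251.238 g/mol, so wt% Fe = 89.352/251.238 × 100 = 35.56%.
28.33 − 35.56 = -7.23 pp.

-7.23 percentage points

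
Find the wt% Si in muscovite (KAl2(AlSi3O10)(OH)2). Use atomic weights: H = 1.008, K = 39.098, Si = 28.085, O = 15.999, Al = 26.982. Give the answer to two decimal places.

21.15 weight percent

Molar mass of KAl2(AlSi3O10)(OH)2: 1*39.098 + 3*26.982 + 3*28.085 + 12*15.999 + 2*1.008 = 398.303 g/mol.
Mass of Si per formula unit: 3 × 28.085 = 84.255 g.
Weight fraction Si = 84.255 / 398.303 = 0.2115.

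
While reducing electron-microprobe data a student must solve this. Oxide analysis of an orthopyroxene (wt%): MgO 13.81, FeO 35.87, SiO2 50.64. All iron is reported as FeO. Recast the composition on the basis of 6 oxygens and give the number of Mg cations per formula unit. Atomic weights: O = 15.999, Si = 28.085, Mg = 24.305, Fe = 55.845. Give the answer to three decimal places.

0.813 Mg apfu

MgO: 13.81/40.304 = 0.34265 mol → 0.34265 mol Mg, 0.34265 mol O.
FeO: 35.87/71.844 = 0.49928 mol → 0.49928 mol Fe, 0.49928 mol O.
SiO2: 50.64/60.083 = 0.84283 mol → 0.84283 mol Si, 1.68566 mol O.
Total oxygen = 2.52759 mol. Normalization factor = 6/2.52759 = 2.37380.
Mg per 6 O = 0.34265 × 2.37380 = 0.813.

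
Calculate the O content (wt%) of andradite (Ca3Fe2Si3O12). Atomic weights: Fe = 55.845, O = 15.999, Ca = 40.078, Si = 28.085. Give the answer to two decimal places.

M(Ca3Fe2Si3O12) = 508.167 g/mol.
O contributes 12 × 15.999 = 191.988 g per mole.
191.988/508.167 = 0.3778 → 37.78%.

37.78 wt%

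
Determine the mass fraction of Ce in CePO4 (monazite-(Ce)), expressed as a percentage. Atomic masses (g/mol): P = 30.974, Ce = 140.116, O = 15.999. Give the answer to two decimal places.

59.60 weight percent

Formula mass = 1*140.116 + 1*30.974 + 4*15.999 = 235.086 g/mol, of which 140.116 g is Ce.
So Ce makes up 140.116/235.086 = 0.5960 of the mass, i.e. 59.60%.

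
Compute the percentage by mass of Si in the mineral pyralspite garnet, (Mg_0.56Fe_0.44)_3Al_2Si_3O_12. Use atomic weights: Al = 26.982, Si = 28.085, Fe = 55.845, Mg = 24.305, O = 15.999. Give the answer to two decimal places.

18.94 wt%

Molar mass of (Mg_0.56Fe_0.44)_3Al_2Si_3O_12: 1.68·24.305 + 1.32·55.845 + 2·26.982 + 3·28.085 + 12·15.999 = 444.755 g/mol.
Mass of Si per formula unit: 3 × 28.085 = 84.255 g.
Weight fraction Si = 84.255 / 444.755 = 0.1894.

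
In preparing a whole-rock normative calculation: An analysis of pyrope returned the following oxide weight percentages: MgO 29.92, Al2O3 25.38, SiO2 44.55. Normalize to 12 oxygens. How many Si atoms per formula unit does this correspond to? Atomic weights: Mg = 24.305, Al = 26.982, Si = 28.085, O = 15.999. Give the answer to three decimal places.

2.994 Si apfu

29.92 wt% MgO ÷ 40.304 g/mol = 0.74236 mol, giving 0.74236 Mg and 0.74236 O.
25.38 wt% Al2O3 ÷ 101.961 g/mol = 0.24892 mol, giving 0.49784 Al and 0.74676 O.
44.55 wt% SiO2 ÷ 60.083 g/mol = 0.74147 mol, giving 0.74147 Si and 1.48294 O.
Oxygen sums to 2.97206; scaling by 12/2.97206 = 4.03760 puts the formula on 12 O.
Si: 0.74147 × 4.03760 = 2.994 atoms per formula unit.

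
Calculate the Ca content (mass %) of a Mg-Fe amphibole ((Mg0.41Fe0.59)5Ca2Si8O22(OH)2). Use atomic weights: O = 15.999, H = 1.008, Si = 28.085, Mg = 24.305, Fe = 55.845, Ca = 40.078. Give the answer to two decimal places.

Formula mass = 2.05·24.305 + 2.95·55.845 + 2·40.078 + 8·28.085 + 24·15.999 + 2·1.008 = 905.396 g/mol, of which 80.156 g is Ca.
So Ca makes up 80.156/905.396 = 0.0885 of the mass, i.e. 8.85%.

8.85 mass %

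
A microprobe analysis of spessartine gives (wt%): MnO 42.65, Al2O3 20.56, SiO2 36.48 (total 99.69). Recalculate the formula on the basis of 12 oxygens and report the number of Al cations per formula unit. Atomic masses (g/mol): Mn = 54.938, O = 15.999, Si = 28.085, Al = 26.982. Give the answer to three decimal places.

1.999 Al apfu

MnO: 42.65/70.937 = 0.60124 mol → 0.60124 mol Mn, 0.60124 mol O.
Al2O3: 20.56/101.961 = 0.20165 mol → 0.40330 mol Al, 0.60495 mol O.
SiO2: 36.48/60.083 = 0.60716 mol → 0.60716 mol Si, 1.21432 mol O.
Total oxygen = 2.42051 mol. Normalization factor = 12/2.42051 = 4.95763.
Al per 12 O = 0.40330 × 4.95763 = 1.999.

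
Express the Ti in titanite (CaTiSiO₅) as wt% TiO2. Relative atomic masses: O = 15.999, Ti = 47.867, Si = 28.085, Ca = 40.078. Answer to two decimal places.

Molar mass of CaTiSiO₅ = 1*40.078 + 1*47.867 + 1*28.085 + 5*15.999 = 196.025 g/mol.
Each formula unit contains 1 Ti, equivalent to 1/1 = 1.0000 mol TiO2.
M(TiO2) = 1×47.867 + 2×15.999 = 79.865 g/mol.
Mass of TiO2 per formula unit = 1.0000 × 79.865 = 79.865 g.
TiO2 wt% = 79.865 / 196.025 × 100 = 40.74%.

40.74 wt%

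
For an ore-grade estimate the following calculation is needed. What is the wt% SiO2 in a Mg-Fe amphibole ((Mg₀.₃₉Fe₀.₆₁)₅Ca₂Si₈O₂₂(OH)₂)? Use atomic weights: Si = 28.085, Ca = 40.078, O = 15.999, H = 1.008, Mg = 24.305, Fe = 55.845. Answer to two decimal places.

52.90 wt%

Molar mass of (Mg₀.₃₉Fe₀.₆₁)₅Ca₂Si₈O₂₂(OH)₂ = 1.95×24.305 + 3.05×55.845 + 2×40.078 + 8×28.085 + 24×15.999 + 2×1.008 = 908.550 g/mol.
Each formula unit contains 8 Si, equivalent to 8/1 = 8.0000 mol SiO2.
M(SiO2) = 1×28.085 + 2×15.999 = 60.083 g/mol.
Mass of SiO2 per formula unit = 8.0000 × 60.083 = 480.664 g.
SiO2 wt% = 480.664 / 908.550 × 100 = 52.90%.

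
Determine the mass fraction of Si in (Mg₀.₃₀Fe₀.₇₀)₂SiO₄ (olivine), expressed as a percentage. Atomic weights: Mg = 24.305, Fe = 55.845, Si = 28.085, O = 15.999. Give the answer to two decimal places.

15.19 weight percent

M((Mg₀.₃₀Fe₀.₇₀)₂SiO₄) = 184.847 g/mol.
Si contributes 1 × 28.085 = 28.085 g per mole.
28.085/184.847 = 0.1519 → 15.19%.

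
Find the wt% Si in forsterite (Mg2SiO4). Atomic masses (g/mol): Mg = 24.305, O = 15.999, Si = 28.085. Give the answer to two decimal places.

19.96 mass %

M(Mg2SiO4) = 140.691 g/mol.
Si contributes 1 × 28.085 = 28.085 g per mole.
28.085/140.691 = 0.1996 → 19.96%.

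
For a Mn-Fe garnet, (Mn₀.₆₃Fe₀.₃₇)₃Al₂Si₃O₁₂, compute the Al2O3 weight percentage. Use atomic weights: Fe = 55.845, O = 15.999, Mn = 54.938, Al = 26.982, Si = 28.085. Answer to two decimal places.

20.56 wt%

Molar mass of (Mn₀.₆₃Fe₀.₃₇)₃Al₂Si₃O₁₂ = 1.89*54.938 + 1.11*55.845 + 2*26.982 + 3*28.085 + 12*15.999 = 496.028 g/mol.
Each formula unit contains 2 Al, equivalent to 2/2 = 1.0000 mol Al2O3.
M(Al2O3) = 2×26.982 + 3×15.999 = 101.961 g/mol.
Mass of Al2O3 per formula unit = 1.0000 × 101.961 = 101.961 g.
Al2O3 wt% = 101.961 / 496.028 × 100 = 20.56%.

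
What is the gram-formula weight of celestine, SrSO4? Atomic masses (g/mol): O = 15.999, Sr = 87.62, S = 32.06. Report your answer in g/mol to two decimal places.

Sr: 1 × 87.62 = 87.6200
S: 1 × 32.06 = 32.0600
O: 4 × 15.999 = 63.9960
Summing the contributions gives the formula mass.

183.68 g/mol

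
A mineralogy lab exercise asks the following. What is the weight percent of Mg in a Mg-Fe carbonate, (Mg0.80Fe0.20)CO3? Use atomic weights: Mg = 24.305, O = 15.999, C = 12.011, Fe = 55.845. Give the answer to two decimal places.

Molar mass of (Mg0.80Fe0.20)CO3: 0.80*24.305 + 0.20*55.845 + 1*12.011 + 3*15.999 = 90.621 g/mol.
Mass of Mg per formula unit: 0.80 × 24.305 = 19.444 g.
Weight fraction Mg = 19.444 / 90.621 = 0.2146.

21.46 weight percent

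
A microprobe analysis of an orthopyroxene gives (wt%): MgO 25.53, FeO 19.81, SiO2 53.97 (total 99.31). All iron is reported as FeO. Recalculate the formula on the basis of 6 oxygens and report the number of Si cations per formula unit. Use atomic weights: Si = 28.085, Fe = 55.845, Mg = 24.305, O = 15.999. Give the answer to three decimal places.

25.53 wt% MgO ÷ 40.304 g/mol = 0.63344 mol, giving 0.63344 Mg and 0.63344 O.
19.81 wt% FeO ÷ 71.844 g/mol = 0.27574 mol, giving 0.27574 Fe and 0.27574 O.
53.97 wt% SiO2 ÷ 60.083 g/mol = 0.89826 mol, giving 0.89826 Si and 1.79652 O.
Oxygen sums to 2.70570; scaling by 6/2.70570 = 2.21754 puts the formula on 6 O.
Si: 0.89826 × 2.21754 = 1.992 atoms per formula unit.

1.992 Si apfu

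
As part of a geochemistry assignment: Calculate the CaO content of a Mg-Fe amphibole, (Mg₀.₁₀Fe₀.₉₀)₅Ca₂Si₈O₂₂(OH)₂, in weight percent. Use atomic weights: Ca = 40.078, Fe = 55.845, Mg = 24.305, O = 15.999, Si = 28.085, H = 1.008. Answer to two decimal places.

Molar mass of (Mg₀.₁₀Fe₀.₉₀)₅Ca₂Si₈O₂₂(OH)₂ = 0.50·24.305 + 4.50·55.845 + 2·40.078 + 8·28.085 + 24·15.999 + 2·1.008 = 954.283 g/mol.
Each formula unit contains 2 Ca, equivalent to 2/1 = 2.0000 mol CaO.
M(CaO) = 1×40.078 + 1×15.999 = 56.077 g/mol.
Mass of CaO per formula unit = 2.0000 × 56.077 = 112.154 g.
CaO wt% = 112.154 / 954.283 × 100 = 11.75%.

11.75 wt%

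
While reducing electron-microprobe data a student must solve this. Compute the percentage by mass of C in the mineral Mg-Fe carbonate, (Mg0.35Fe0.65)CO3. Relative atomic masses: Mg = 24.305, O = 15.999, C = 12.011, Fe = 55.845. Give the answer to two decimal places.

Formula mass = 0.35·24.305 + 0.65·55.845 + 1·12.011 + 3·15.999 = 104.814 g/mol, of which 12.011 g is C.
So C makes up 12.011/104.814 = 0.1146 of the mass, i.e. 11.46%.

11.46 wt%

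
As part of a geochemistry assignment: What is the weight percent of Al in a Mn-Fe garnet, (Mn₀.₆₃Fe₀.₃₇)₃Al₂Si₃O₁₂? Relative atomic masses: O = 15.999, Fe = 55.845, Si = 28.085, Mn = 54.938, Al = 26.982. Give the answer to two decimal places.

Formula mass = 1.89*54.938 + 1.11*55.845 + 2*26.982 + 3*28.085 + 12*15.999 = 496.028 g/mol, of which 53.964 g is Al.
So Al makes up 53.964/496.028 = 0.1088 of the mass, i.e. 10.88%.

10.88 mass %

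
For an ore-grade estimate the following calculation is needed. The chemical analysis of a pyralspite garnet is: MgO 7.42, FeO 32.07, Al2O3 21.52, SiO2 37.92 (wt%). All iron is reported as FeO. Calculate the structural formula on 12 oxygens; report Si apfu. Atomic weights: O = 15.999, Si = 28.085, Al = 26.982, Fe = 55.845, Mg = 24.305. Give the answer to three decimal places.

MgO: 7.42/40.304 = 0.18410 mol → 0.18410 mol Mg, 0.18410 mol O.
FeO: 32.07/71.844 = 0.44638 mol → 0.44638 mol Fe, 0.44638 mol O.
Al2O3: 21.52/101.961 = 0.21106 mol → 0.42212 mol Al, 0.63318 mol O.
SiO2: 37.92/60.083 = 0.63113 mol → 0.63113 mol Si, 1.26226 mol O.
Total oxygen = 2.52592 mol. Normalization factor = 12/2.52592 = 4.75074.
Si per 12 O = 0.63113 × 4.75074 = 2.998.

2.998 Si apfu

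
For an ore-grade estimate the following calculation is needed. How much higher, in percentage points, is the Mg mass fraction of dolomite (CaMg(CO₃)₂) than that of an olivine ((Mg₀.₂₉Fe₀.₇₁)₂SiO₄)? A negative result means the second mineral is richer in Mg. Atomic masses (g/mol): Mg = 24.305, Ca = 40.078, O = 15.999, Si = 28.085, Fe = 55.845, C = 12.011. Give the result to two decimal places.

Mg in CaMg(CO₃)₂: molar mass 184.399 g/mol; 1×24.305 = 24.305 g → 13.18 wt%.
Mg in (Mg₀.₂₉Fe₀.₇₁)₂SiO₄: molar mass 185.478 g/mol; 0.58×24.305 = 14.097 g → 7.60 wt%.
Difference = 13.18 − 7.60 = 5.58 percentage points.

5.58 percentage points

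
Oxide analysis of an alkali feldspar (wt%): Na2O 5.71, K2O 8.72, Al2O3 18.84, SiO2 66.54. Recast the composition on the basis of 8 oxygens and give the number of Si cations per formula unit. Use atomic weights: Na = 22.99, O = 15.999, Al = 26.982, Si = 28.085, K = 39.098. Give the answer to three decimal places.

2.999 Si apfu

5.71 wt% Na2O ÷ 61.979 g/mol = 0.09213 mol, giving 0.18426 Na and 0.09213 O.
8.72 wt% K2O ÷ 94.195 g/mol = 0.09257 mol, giving 0.18514 K and 0.09257 O.
18.84 wt% Al2O3 ÷ 101.961 g/mol = 0.18478 mol, giving 0.36956 Al and 0.55434 O.
66.54 wt% SiO2 ÷ 60.083 g/mol = 1.10747 mol, giving 1.10747 Si and 2.21494 O.
Oxygen sums to 2.95398; scaling by 8/2.95398 = 2.70821 puts the formula on 8 O.
Si: 1.10747 × 2.70821 = 2.999 atoms per formula unit.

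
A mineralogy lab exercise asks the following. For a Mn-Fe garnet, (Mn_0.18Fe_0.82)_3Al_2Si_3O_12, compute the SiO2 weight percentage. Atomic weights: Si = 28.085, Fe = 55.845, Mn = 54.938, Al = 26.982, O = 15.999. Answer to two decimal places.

36.25 wt%

Formula mass = 497.252 g/mol.
3 Si → 3.0000 mol SiO2 per formula unit; M(SiO2) = 60.083, so SiO2 mass = 180.249 g.
180.249/497.252 × 100 = 36.25 wt%.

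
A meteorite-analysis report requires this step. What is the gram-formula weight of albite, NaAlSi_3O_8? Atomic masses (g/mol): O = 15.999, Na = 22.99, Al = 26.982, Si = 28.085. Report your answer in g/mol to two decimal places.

M = 1*22.99 + 1*26.982 + 3*28.085 + 8*15.999

262.22 g/mol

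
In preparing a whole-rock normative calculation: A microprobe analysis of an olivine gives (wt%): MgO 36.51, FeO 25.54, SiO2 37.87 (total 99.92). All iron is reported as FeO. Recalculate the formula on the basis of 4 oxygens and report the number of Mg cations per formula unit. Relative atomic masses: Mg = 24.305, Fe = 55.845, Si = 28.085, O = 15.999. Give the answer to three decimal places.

36.51 wt% MgO ÷ 40.304 g/mol = 0.90587 mol, giving 0.90587 Mg and 0.90587 O.
25.54 wt% FeO ÷ 71.844 g/mol = 0.35549 mol, giving 0.35549 Fe and 0.35549 O.
37.87 wt% SiO2 ÷ 60.083 g/mol = 0.63029 mol, giving 0.63029 Si and 1.26058 O.
Oxygen sums to 2.52194; scaling by 4/2.52194 = 1.58608 puts the formula on 4 O.
Mg: 0.90587 × 1.58608 = 1.437 atoms per formula unit.

1.437 Mg apfu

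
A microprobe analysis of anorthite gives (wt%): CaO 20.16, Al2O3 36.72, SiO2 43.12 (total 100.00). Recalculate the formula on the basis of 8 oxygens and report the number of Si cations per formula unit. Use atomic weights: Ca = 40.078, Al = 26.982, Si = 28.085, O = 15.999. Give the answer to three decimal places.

1.997 Si apfu

CaO: 20.16/56.077 = 0.35951 mol → 0.35951 mol Ca, 0.35951 mol O.
Al2O3: 36.72/101.961 = 0.36014 mol → 0.72028 mol Al, 1.08042 mol O.
SiO2: 43.12/60.083 = 0.71767 mol → 0.71767 mol Si, 1.43534 mol O.
Total oxygen = 2.87527 mol. Normalization factor = 8/2.87527 = 2.78235.
Si per 8 O = 0.71767 × 2.78235 = 1.997.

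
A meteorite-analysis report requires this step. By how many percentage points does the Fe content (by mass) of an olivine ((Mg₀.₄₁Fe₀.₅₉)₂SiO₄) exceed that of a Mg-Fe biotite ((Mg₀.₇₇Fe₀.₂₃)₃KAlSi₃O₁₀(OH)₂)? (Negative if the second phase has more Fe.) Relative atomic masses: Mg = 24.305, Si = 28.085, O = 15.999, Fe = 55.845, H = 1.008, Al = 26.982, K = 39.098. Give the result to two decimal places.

First mineral: 65.897 g Fe in 177.908 g formula = 37.04 wt% Fe.
Second mineral: 38.533 g Fe in 439.017 g formula = 8.78 wt% Fe.
37.04% − 8.78% gives a difference of 28.26 percentage points.

28.26 percentage points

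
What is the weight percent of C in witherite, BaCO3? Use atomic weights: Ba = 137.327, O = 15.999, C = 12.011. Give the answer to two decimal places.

6.09 mass %

Molar mass of BaCO3: 1×137.327 + 1×12.011 + 3×15.999 = 197.335 g/mol.
Mass of C per formula unit: 1 × 12.011 = 12.011 g.
Weight fraction C = 12.011 / 197.335 = 0.0609.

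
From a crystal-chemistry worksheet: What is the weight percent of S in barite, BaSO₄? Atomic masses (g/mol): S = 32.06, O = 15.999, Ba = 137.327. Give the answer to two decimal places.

13.74 mass %

M(BaSO₄) = 233.383 g/mol.
S contributes 1 × 32.06 = 32.060 g per mole.
32.060/233.383 = 0.1374 → 13.74%.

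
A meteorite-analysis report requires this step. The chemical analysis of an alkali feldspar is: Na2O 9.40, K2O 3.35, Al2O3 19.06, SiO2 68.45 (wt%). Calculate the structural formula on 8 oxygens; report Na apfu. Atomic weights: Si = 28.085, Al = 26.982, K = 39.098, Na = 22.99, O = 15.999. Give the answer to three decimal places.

0.802 Na apfu

Na2O (M=61.979): mol = 0.15166; Na = 0.30332, O = 0.15166.
K2O (M=94.195): mol = 0.03556; K = 0.07112, O = 0.03556.
Al2O3 (M=101.961): mol = 0.18693; Al = 0.37386, O = 0.56079.
SiO2 (M=60.083): mol = 1.13926; Si = 1.13926, O = 2.27852.
ΣO = 3.02653; factor = 8/ΣO = 2.64329.
Na apfu = 0.30332 × 2.64329 = 0.802.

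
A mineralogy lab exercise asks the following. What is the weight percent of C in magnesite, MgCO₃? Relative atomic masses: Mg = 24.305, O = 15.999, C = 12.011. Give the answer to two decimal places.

Formula mass = 1×24.305 + 1×12.011 + 3×15.999 = 84.313 g/mol, of which 12.011 g is C.
So C makes up 12.011/84.313 = 0.1425 of the mass, i.e. 14.25%.

14.25 mass %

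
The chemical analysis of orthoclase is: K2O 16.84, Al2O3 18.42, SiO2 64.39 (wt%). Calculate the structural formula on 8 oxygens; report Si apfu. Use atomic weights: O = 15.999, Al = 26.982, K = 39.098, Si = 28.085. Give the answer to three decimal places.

16.84 wt% K2O ÷ 94.195 g/mol = 0.17878 mol, giving 0.35756 K and 0.17878 O.
18.42 wt% Al2O3 ÷ 101.961 g/mol = 0.18066 mol, giving 0.36132 Al and 0.54198 O.
64.39 wt% SiO2 ÷ 60.083 g/mol = 1.07168 mol, giving 1.07168 Si and 2.14336 O.
Oxygen sums to 2.86412; scaling by 8/2.86412 = 2.79318 puts the formula on 8 O.
Si: 1.07168 × 2.79318 = 2.993 atoms per formula unit.

2.993 Si apfu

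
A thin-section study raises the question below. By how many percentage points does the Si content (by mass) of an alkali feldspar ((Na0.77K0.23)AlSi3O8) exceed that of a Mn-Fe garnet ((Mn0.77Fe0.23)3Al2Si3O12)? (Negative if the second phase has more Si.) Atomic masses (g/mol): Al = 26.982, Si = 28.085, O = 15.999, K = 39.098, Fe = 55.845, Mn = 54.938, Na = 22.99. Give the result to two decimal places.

14.68 percentage points

Si in (Na0.77K0.23)AlSi3O8: molar mass 265.924 g/mol; 3×28.085 = 84.255 g → 31.68 wt%.
Si in (Mn0.77Fe0.23)3Al2Si3O12: molar mass 495.647 g/mol; 3×28.085 = 84.255 g → 17.00 wt%.
Difference = 31.68 − 17.00 = 14.68 percentage points.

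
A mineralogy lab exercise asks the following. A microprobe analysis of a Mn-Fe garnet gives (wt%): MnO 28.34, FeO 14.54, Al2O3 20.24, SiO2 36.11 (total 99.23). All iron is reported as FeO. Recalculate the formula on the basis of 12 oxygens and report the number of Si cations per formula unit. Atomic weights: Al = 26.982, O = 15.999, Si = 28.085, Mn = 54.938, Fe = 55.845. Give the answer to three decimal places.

MnO (M=70.937): mol = 0.39951; Mn = 0.39951, O = 0.39951.
FeO (M=71.844): mol = 0.20238; Fe = 0.20238, O = 0.20238.
Al2O3 (M=101.961): mol = 0.19851; Al = 0.39702, O = 0.59553.
SiO2 (M=60.083): mol = 0.60100; Si = 0.60100, O = 1.20200.
ΣO = 2.39942; factor = 12/ΣO = 5.00121.
Si apfu = 0.60100 × 5.00121 = 3.006.

3.006 Si apfu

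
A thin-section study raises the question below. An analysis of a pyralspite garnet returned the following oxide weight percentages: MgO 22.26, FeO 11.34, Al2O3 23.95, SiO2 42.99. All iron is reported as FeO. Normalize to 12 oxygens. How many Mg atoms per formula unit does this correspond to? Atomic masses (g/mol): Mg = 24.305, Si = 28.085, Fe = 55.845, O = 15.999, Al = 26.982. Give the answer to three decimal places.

2.329 Mg apfu

22.26 wt% MgO ÷ 40.304 g/mol = 0.55230 mol, giving 0.55230 Mg and 0.55230 O.
11.34 wt% FeO ÷ 71.844 g/mol = 0.15784 mol, giving 0.15784 Fe and 0.15784 O.
23.95 wt% Al2O3 ÷ 101.961 g/mol = 0.23489 mol, giving 0.46978 Al and 0.70467 O.
42.99 wt% SiO2 ÷ 60.083 g/mol = 0.71551 mol, giving 0.71551 Si and 1.43102 O.
Oxygen sums to 2.84583; scaling by 12/2.84583 = 4.21670 puts the formula on 12 O.
Mg: 0.55230 × 4.21670 = 2.329 atoms per formula unit.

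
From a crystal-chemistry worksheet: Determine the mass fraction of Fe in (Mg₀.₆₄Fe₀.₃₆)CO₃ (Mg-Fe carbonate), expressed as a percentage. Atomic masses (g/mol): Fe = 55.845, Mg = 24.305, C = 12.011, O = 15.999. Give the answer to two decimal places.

Formula mass = 0.64*24.305 + 0.36*55.845 + 1*12.011 + 3*15.999 = 95.667 g/mol, of which 20.104 g is Fe.
So Fe makes up 20.104/95.667 = 0.2101 of the mass, i.e. 21.01%.

21.01 mass %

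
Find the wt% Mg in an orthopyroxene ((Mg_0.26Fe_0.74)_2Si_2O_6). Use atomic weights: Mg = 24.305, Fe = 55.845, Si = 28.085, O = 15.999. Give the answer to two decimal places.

Formula mass = 0.52×24.305 + 1.48×55.845 + 2×28.085 + 6×15.999 = 247.453 g/mol, of which 12.639 g is Mg.
So Mg makes up 12.639/247.453 = 0.0511 of the mass, i.e. 5.11%.

5.11 wt%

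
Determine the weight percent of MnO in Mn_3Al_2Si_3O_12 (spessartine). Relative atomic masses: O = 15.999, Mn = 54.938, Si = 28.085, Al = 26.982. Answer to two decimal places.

42.99 wt%

Formula mass = 495.021 g/mol.
3 Mn → 3.0000 mol MnO per formula unit; M(MnO) = 70.937, so MnO mass = 212.811 g.
212.811/495.021 × 100 = 42.99 wt%.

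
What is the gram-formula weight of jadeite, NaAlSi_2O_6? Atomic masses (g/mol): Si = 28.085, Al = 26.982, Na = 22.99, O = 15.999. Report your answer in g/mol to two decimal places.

Na: 1 × 22.99 = 22.9900
Al: 1 × 26.982 = 26.9820
Si: 2 × 28.085 = 56.1700
O: 6 × 15.999 = 95.9940
Summing the contributions gives the formula mass.

202.14 g/mol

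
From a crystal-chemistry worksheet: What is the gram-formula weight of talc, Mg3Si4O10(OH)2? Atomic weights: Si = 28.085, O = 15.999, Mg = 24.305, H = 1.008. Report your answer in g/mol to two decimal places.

379.26 g/mol

Mg: 3 × 24.305 = 72.9150
Si: 4 × 28.085 = 112.3400
O: 12 × 15.999 = 191.9880
H: 2 × 1.008 = 2.0160
Summing the contributions gives the formula mass.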